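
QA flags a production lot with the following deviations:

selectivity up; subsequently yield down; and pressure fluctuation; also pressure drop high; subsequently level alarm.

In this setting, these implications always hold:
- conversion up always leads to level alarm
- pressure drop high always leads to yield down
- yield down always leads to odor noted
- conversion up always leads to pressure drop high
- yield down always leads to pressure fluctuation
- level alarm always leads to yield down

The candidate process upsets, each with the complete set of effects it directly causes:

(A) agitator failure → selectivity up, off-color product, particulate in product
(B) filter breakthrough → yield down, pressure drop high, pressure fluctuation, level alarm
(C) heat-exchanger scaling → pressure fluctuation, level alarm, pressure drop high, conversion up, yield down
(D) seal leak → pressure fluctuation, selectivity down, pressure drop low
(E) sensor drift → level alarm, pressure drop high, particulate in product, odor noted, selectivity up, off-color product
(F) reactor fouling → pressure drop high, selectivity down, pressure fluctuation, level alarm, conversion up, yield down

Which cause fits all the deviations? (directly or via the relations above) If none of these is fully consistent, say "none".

E

Per-candidate check:
(A) agitator failure — selectivity up yes; yield down NO; pressure fluctuation NO; pressure drop high NO; level alarm NO
(B) filter breakthrough — selectivity up NO; yield down yes; pressure fluctuation yes; pressure drop high yes; level alarm yes
(C) heat-exchanger scaling — selectivity up NO; yield down yes; pressure fluctuation yes; pressure drop high yes; level alarm yes
(D) seal leak — fails on selectivity up, yield down, pressure drop high, level alarm (predicts selectivity down, not selectivity up; predicts pressure drop low, not pressure drop high)
(E) sensor drift — selectivity up yes; yield down yes (via level alarm → yield down); pressure fluctuation yes (via level alarm → yield down → pressure fluctuation); pressure drop high yes; level alarm yes
(F) reactor fouling — fails on selectivity up (predicts selectivity down, not selectivity up)
(E) is the only candidate with no mismatches.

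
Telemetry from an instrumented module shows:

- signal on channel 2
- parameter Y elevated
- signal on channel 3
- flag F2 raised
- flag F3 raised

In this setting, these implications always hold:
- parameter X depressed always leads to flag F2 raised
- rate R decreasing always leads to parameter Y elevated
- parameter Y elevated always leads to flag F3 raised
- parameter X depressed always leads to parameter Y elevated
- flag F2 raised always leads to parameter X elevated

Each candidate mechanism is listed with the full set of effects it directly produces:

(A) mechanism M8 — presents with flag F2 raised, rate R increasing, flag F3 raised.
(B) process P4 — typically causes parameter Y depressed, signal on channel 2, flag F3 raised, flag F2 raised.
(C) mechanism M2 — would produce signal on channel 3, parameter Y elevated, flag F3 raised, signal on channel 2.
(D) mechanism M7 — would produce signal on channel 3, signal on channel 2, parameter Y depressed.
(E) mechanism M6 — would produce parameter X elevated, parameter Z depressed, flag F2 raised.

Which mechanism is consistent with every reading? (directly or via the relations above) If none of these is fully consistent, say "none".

Per-candidate check:
(A) mechanism M8 — signal on channel 2 ✗; parameter Y elevated ✗; signal on channel 3 ✗; flag F2 raised ✓; flag F3 raised ✓
(B) process P4 — fails on parameter Y elevated, signal on channel 3 (predicts parameter Y depressed, not parameter Y elevated)
(C) mechanism M2 — does not account for flag F2 raised
(D) mechanism M7 — fails on parameter Y elevated, flag F2 raised, flag F3 raised (predicts parameter Y depressed, not parameter Y elevated)
(E) mechanism M6 — signal on channel 2 ✗; parameter Y elevated ✗; signal on channel 3 ✗; flag F2 raised ✓; flag F3 raised ✗
No candidate is consistent with all observations.

none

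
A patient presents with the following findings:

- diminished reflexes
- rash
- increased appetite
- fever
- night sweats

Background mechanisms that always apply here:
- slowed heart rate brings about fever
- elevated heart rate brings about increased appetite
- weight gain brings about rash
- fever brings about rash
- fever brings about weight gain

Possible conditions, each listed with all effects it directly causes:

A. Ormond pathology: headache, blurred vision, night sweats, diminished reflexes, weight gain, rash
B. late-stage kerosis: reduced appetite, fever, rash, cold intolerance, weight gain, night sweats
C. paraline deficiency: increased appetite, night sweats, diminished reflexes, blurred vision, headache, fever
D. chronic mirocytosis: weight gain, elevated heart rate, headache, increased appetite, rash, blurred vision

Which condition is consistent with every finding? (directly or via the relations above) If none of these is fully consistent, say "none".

C

For each candidate, compare predicted effects to what was observed:
(A) Ormond pathology — does not account for increased appetite, fever
(B) late-stage kerosis — fails on diminished reflexes, increased appetite (predicts reduced appetite, not increased appetite)
(C) paraline deficiency — diminished reflexes +; rash + (via fever → rash); increased appetite +; fever +; night sweats +
(D) chronic mirocytosis — does not account for diminished reflexes, fever, night sweats
(C) is the only candidate with no mismatches.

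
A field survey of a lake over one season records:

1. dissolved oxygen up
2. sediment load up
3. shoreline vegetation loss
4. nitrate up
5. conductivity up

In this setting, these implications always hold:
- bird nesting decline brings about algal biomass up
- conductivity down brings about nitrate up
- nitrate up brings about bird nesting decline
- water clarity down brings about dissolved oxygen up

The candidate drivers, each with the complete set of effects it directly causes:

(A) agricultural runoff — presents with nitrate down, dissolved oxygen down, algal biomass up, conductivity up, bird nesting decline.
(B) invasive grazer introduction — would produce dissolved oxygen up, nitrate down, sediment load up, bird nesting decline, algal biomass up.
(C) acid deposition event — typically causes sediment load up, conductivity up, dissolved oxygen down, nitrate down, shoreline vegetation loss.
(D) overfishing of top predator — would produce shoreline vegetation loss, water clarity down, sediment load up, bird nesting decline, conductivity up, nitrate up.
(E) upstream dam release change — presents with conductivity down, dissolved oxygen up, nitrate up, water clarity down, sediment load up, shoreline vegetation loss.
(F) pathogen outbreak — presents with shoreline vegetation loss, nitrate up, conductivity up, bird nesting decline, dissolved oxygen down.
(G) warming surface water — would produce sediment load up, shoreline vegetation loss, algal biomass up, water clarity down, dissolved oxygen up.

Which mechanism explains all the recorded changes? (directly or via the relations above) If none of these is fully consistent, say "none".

Checking each candidate against the observations:
(A) agricultural runoff — dissolved oxygen up miss; sediment load up miss; shoreline vegetation loss miss; nitrate up miss; conductivity up match
(B) invasive grazer introduction — dissolved oxygen up match; sediment load up match; shoreline vegetation loss miss; nitrate up miss; conductivity up miss
(C) acid deposition event — fails on dissolved oxygen up, nitrate up (predicts dissolved oxygen down, not dissolved oxygen up; predicts nitrate down, not nitrate up)
(D) overfishing of top predator — dissolved oxygen up match (via water clarity down → dissolved oxygen up); sediment load up match; shoreline vegetation loss match; nitrate up match; conductivity up match
(E) upstream dam release change — dissolved oxygen up match; sediment load up match; shoreline vegetation loss match; nitrate up match; conductivity up miss
(F) pathogen outbreak — dissolved oxygen up miss; sediment load up miss; shoreline vegetation loss match; nitrate up match; conductivity up match
(G) warming surface water — dissolved oxygen up match; sediment load up match; shoreline vegetation loss match; nitrate up miss; conductivity up miss
(D) alone accounts for all the evidence.

D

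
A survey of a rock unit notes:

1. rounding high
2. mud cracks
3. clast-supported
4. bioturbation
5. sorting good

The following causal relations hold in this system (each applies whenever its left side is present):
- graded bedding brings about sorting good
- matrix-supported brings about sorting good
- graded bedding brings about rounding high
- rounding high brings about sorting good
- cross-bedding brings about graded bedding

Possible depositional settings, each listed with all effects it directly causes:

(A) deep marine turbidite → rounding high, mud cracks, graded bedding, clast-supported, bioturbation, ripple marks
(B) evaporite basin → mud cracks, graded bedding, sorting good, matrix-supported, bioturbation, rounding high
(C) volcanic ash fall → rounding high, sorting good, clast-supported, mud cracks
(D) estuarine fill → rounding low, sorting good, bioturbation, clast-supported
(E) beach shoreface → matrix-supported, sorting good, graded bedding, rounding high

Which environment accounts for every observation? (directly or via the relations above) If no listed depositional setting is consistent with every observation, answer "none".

For each candidate, compare predicted effects to what was observed:
(A) deep marine turbidite — rounding high +; mud cracks +; clast-supported +; bioturbation +; sorting good + (by rounding high → sorting good)
(B) evaporite basin — fails on clast-supported (predicts matrix-supported, not clast-supported)
(C) volcanic ash fall — rounding high +; mud cracks +; clast-supported +; bioturbation -; sorting good +
(D) estuarine fill — rounding high -; mud cracks -; clast-supported +; bioturbation +; sorting good +
(E) beach shoreface — rounding high +; mud cracks -; clast-supported -; bioturbation -; sorting good +
(A) alone accounts for all the evidence.

A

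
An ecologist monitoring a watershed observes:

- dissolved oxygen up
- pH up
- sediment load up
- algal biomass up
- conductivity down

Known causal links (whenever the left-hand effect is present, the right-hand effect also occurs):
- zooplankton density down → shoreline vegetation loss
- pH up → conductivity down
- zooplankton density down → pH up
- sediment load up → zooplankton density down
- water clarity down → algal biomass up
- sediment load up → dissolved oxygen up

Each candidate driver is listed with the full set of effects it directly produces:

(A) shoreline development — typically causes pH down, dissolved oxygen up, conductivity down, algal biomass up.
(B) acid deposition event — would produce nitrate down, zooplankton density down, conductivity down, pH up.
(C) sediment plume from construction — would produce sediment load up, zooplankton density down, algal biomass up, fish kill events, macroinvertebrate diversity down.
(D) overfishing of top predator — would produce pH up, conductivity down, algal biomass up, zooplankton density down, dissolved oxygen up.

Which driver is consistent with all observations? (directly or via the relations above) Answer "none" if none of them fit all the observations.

C

Checking each candidate against the observations:
(A) shoreline development — dissolved oxygen up +; pH up -; sediment load up -; algal biomass up +; conductivity down +
(B) acid deposition event — dissolved oxygen up -; pH up +; sediment load up -; algal biomass up -; conductivity down +
(C) sediment plume from construction — dissolved oxygen up + (by sediment load up → dissolved oxygen up); pH up + (by zooplankton density down → pH up); sediment load up +; algal biomass up +; conductivity down + (by zooplankton density down → pH up → conductivity down)
(D) overfishing of top predator — dissolved oxygen up +; pH up +; sediment load up -; algal biomass up +; conductivity down +
(C) is the only candidate with no mismatches.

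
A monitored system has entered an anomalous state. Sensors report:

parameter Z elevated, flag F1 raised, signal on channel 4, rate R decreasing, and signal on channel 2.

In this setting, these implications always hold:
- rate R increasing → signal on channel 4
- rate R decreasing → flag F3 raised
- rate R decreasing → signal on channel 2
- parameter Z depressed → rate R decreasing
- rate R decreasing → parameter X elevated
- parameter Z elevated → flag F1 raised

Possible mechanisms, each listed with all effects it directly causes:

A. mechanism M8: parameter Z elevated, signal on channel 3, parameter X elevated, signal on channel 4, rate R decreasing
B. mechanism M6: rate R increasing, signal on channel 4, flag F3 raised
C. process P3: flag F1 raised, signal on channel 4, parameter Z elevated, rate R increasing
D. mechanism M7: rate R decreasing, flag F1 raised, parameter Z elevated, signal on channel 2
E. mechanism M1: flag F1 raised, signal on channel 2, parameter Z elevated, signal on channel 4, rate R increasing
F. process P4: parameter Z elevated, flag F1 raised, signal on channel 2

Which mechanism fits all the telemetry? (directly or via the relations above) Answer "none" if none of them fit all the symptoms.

A

Per-candidate check:
(A) mechanism M8 — parameter Z elevated match; flag F1 raised match (via parameter Z elevated → flag F1 raised); signal on channel 4 match; rate R decreasing match; signal on channel 2 match (via rate R decreasing → signal on channel 2)
(B) mechanism M6 — fails on parameter Z elevated, flag F1 raised, rate R decreasing, signal on channel 2 (predicts rate R increasing, not rate R decreasing)
(C) process P3 — fails on rate R decreasing, signal on channel 2 (predicts rate R increasing, not rate R decreasing)
(D) mechanism M7 — parameter Z elevated match; flag F1 raised match; signal on channel 4 miss; rate R decreasing match; signal on channel 2 match
(E) mechanism M1 — fails on rate R decreasing (predicts rate R increasing, not rate R decreasing)
(F) process P4 — parameter Z elevated match; flag F1 raised match; signal on channel 4 miss; rate R decreasing miss; signal on channel 2 match
(A) is the only candidate with no mismatches.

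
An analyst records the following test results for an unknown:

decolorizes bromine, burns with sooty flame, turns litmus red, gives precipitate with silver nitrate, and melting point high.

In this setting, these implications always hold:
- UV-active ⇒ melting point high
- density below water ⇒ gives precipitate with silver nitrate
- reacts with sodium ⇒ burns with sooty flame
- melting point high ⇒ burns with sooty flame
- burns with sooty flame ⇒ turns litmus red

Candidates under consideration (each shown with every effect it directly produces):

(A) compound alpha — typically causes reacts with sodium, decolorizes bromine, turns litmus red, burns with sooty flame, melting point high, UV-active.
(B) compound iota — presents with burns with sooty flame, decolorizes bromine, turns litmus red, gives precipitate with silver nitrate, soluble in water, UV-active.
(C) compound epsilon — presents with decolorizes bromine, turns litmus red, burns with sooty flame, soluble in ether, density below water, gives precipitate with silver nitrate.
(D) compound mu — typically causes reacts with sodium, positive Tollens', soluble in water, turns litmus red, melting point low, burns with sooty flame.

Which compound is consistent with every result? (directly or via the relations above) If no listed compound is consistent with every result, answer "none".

B

Per-candidate check:
(A) compound alpha — decolorizes bromine yes; burns with sooty flame yes; turns litmus red yes; gives precipitate with silver nitrate NO; melting point high yes
(B) compound iota — decolorizes bromine yes; burns with sooty flame yes; turns litmus red yes; gives precipitate with silver nitrate yes; melting point high yes (by UV-active → melting point high)
(C) compound epsilon — decolorizes bromine yes; burns with sooty flame yes; turns litmus red yes; gives precipitate with silver nitrate yes; melting point high NO
(D) compound mu — fails on decolorizes bromine, gives precipitate with silver nitrate, melting point high (predicts melting point low, not melting point high)
(B) alone accounts for all the evidence.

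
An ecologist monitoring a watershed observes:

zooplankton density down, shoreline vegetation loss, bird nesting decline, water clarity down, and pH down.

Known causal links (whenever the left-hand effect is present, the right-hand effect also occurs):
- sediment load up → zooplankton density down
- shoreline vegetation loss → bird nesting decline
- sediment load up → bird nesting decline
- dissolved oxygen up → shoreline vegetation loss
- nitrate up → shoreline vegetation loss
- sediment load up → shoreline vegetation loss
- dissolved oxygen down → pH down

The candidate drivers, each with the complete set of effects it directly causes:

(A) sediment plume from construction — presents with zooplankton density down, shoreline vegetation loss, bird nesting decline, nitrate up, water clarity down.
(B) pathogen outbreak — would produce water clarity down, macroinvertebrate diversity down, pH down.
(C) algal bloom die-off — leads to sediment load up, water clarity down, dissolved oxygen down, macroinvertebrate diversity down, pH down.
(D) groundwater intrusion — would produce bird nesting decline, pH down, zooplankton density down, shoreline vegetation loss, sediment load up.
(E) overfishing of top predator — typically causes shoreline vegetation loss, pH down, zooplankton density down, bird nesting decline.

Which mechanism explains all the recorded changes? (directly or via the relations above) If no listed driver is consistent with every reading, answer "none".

Testing each hypothesis:
(A) sediment plume from construction — zooplankton density down +; shoreline vegetation loss +; bird nesting decline +; water clarity down +; pH down -
(B) pathogen outbreak — does not account for zooplankton density down, shoreline vegetation loss, bird nesting decline
(C) algal bloom die-off — accounts for every observation (zooplankton density down through sediment load up → zooplankton density down)
(D) groundwater intrusion — does not account for water clarity down
(E) overfishing of top predator — does not account for water clarity down
(C) is the only candidate with no mismatches.

C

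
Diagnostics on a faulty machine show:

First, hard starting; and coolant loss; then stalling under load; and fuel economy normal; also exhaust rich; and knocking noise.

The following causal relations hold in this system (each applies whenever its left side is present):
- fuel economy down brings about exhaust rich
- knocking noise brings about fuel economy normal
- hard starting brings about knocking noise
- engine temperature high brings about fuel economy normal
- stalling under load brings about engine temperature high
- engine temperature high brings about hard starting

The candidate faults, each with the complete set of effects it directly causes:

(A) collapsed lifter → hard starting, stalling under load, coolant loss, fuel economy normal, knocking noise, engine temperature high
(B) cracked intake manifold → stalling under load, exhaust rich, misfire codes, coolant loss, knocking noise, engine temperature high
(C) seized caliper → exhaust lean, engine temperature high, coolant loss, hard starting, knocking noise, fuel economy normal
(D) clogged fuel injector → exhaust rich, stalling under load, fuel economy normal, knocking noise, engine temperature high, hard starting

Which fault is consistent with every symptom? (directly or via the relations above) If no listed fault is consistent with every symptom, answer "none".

Testing each hypothesis:
(A) collapsed lifter — hard starting +; coolant loss +; stalling under load +; fuel economy normal +; exhaust rich -; knocking noise +
(B) cracked intake manifold — hard starting + (through engine temperature high → hard starting); coolant loss +; stalling under load +; fuel economy normal + (through knocking noise → fuel economy normal); exhaust rich +; knocking noise +
(C) seized caliper — fails on stalling under load, exhaust rich (predicts exhaust lean, not exhaust rich)
(D) clogged fuel injector — does not account for coolant loss
(B) is the only candidate with no mismatches.

B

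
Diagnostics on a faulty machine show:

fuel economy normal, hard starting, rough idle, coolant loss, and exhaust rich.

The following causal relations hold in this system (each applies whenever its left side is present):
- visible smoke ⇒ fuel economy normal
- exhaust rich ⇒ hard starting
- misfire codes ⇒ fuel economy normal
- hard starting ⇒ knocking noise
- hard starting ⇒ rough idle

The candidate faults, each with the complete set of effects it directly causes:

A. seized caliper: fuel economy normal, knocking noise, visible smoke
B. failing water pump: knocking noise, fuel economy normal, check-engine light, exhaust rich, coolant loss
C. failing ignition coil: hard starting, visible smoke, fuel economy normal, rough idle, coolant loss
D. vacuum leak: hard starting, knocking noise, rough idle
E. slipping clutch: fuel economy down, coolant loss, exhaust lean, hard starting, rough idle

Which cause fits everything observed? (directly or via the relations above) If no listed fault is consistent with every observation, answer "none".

B

Per-candidate check:
(A) seized caliper — does not account for hard starting, rough idle, coolant loss, exhaust rich
(B) failing water pump — fuel economy normal match; hard starting match (by exhaust rich → hard starting); rough idle match (by exhaust rich → hard starting → rough idle); coolant loss match; exhaust rich match
(C) failing ignition coil — fuel economy normal match; hard starting match; rough idle match; coolant loss match; exhaust rich miss
(D) vacuum leak — fuel economy normal miss; hard starting match; rough idle match; coolant loss miss; exhaust rich miss
(E) slipping clutch — fails on fuel economy normal, exhaust rich (predicts fuel economy down, not fuel economy normal; predicts exhaust lean, not exhaust rich)
(B) alone accounts for all the evidence.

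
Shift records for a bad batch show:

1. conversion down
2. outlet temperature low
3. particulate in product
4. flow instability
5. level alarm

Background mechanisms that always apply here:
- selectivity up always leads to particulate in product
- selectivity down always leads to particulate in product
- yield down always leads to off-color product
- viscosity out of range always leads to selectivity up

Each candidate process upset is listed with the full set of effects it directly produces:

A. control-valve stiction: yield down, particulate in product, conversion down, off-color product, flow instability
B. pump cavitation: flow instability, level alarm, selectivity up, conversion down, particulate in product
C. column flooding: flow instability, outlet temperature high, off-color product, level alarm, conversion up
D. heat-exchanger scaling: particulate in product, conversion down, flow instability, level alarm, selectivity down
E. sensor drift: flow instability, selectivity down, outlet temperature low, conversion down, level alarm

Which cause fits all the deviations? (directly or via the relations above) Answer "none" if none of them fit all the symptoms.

E

Per-candidate check:
(A) control-valve stiction — does not account for outlet temperature low, level alarm
(B) pump cavitation — does not account for outlet temperature low
(C) column flooding — conversion down miss; outlet temperature low miss; particulate in product miss; flow instability match; level alarm match
(D) heat-exchanger scaling — conversion down match; outlet temperature low miss; particulate in product match; flow instability match; level alarm match
(E) sensor drift — accounts for every observation (particulate in product through selectivity down → particulate in product)
(E) is the only candidate with no mismatches.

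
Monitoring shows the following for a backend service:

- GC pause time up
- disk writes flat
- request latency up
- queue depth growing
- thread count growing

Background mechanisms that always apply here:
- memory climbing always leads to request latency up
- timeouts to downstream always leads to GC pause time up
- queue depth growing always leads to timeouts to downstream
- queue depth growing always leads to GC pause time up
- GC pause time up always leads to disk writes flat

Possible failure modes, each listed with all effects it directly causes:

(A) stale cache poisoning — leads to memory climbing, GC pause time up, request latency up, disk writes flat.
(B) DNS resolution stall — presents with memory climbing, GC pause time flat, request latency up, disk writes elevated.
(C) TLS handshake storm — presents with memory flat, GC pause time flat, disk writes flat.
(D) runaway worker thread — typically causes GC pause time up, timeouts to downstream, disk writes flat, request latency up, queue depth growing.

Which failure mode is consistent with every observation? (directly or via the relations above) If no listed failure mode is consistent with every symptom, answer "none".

none

Checking each candidate against the observations:
(A) stale cache poisoning — does not account for queue depth growing, thread count growing
(B) DNS resolution stall — GC pause time up miss; disk writes flat miss; request latency up match; queue depth growing miss; thread count growing miss
(C) TLS handshake storm — fails on GC pause time up, request latency up, queue depth growing, thread count growing (predicts GC pause time flat, not GC pause time up)
(D) runaway worker thread — GC pause time up match; disk writes flat match; request latency up match; queue depth growing match; thread count growing miss
None of the listed candidates fits everything.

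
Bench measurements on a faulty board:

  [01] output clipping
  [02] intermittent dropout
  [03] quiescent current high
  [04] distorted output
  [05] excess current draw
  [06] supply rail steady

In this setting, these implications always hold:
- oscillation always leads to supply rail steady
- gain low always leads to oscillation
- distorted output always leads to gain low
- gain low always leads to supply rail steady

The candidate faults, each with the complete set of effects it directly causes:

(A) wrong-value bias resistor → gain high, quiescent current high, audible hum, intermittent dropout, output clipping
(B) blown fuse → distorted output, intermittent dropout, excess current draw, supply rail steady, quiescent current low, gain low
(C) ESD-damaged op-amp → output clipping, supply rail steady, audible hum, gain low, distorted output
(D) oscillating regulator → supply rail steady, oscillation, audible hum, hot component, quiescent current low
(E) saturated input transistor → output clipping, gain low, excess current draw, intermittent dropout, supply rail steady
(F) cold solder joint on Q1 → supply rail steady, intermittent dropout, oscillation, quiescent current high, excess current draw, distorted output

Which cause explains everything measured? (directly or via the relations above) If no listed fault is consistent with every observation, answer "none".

Checking each candidate against the observations:
(A) wrong-value bias resistor — output clipping yes; intermittent dropout yes; quiescent current high yes; distorted output NO; excess current draw NO; supply rail steady NO
(B) blown fuse — output clipping NO; intermittent dropout yes; quiescent current high NO; distorted output yes; excess current draw yes; supply rail steady yes
(C) ESD-damaged op-amp — output clipping yes; intermittent dropout NO; quiescent current high NO; distorted output yes; excess current draw NO; supply rail steady yes
(D) oscillating regulator — output clipping NO; intermittent dropout NO; quiescent current high NO; distorted output NO; excess current draw NO; supply rail steady yes
(E) saturated input transistor — does not account for quiescent current high, distorted output
(F) cold solder joint on Q1 — output clipping NO; intermittent dropout yes; quiescent current high yes; distorted output yes; excess current draw yes; supply rail steady yes
Every candidate fails on at least one observation.

none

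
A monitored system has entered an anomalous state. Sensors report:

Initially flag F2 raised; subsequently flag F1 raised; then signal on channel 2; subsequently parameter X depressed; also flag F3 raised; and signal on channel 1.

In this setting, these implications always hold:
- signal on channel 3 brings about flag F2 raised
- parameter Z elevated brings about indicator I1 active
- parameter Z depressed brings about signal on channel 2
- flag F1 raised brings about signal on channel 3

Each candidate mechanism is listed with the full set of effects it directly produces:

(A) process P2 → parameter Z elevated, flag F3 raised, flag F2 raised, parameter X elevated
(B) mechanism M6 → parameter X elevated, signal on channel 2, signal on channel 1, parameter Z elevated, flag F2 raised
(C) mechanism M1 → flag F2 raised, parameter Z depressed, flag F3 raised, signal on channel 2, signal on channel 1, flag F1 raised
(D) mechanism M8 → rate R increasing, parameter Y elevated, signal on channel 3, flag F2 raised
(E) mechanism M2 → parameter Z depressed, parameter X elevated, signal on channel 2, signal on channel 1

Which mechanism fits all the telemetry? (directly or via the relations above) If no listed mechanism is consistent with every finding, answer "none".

none

Testing each hypothesis:
(A) process P2 — flag F2 raised match; flag F1 raised miss; signal on channel 2 miss; parameter X depressed miss; flag F3 raised match; signal on channel 1 miss
(B) mechanism M6 — fails on flag F1 raised, parameter X depressed, flag F3 raised (predicts parameter X elevated, not parameter X depressed)
(C) mechanism M1 — does not account for parameter X depressed
(D) mechanism M8 — flag F2 raised match; flag F1 raised miss; signal on channel 2 miss; parameter X depressed miss; flag F3 raised miss; signal on channel 1 miss
(E) mechanism M2 — flag F2 raised miss; flag F1 raised miss; signal on channel 2 match; parameter X depressed miss; flag F3 raised miss; signal on channel 1 match
Every candidate fails on at least one observation.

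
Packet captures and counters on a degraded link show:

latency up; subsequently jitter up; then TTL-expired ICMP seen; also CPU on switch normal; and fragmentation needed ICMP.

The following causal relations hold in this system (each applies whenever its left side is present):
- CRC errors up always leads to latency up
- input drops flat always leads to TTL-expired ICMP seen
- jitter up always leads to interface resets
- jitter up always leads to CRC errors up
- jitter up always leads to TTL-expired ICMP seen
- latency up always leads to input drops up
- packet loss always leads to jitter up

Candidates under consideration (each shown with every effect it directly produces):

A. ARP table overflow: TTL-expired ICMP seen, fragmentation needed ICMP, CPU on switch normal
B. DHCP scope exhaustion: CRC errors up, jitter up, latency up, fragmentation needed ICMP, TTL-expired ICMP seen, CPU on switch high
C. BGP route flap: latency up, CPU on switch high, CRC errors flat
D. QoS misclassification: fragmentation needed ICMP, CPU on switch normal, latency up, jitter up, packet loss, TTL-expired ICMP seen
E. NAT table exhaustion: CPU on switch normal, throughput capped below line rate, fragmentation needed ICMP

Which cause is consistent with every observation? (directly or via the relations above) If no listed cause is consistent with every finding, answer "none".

Checking each candidate against the observations:
(A) ARP table overflow — does not account for latency up, jitter up
(B) DHCP scope exhaustion — latency up +; jitter up +; TTL-expired ICMP seen +; CPU on switch normal -; fragmentation needed ICMP +
(C) BGP route flap — fails on jitter up, TTL-expired ICMP seen, CPU on switch normal, fragmentation needed ICMP (predicts CPU on switch high, not CPU on switch normal)
(D) QoS misclassification — latency up +; jitter up +; TTL-expired ICMP seen +; CPU on switch normal +; fragmentation needed ICMP +
(E) NAT table exhaustion — latency up -; jitter up -; TTL-expired ICMP seen -; CPU on switch normal +; fragmentation needed ICMP +
(D) is the only candidate with no mismatches.

D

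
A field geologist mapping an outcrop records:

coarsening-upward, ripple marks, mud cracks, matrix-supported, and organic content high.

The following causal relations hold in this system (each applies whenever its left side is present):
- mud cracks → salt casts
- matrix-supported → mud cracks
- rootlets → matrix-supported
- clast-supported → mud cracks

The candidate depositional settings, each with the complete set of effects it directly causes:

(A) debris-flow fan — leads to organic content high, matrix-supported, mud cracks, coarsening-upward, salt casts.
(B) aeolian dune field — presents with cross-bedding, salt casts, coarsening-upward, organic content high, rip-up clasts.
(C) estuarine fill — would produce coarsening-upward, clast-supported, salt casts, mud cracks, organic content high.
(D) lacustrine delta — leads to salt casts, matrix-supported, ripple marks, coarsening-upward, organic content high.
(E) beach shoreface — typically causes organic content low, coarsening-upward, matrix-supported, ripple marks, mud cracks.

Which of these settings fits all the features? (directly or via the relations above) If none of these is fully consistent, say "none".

D

Checking each candidate against the observations:
(A) debris-flow fan — coarsening-upward ✓; ripple marks ✗; mud cracks ✓; matrix-supported ✓; organic content high ✓
(B) aeolian dune field — coarsening-upward ✓; ripple marks ✗; mud cracks ✗; matrix-supported ✗; organic content high ✓
(C) estuarine fill — coarsening-upward ✓; ripple marks ✗; mud cracks ✓; matrix-supported ✗; organic content high ✓
(D) lacustrine delta — coarsening-upward ✓; ripple marks ✓; mud cracks ✓ (via matrix-supported → mud cracks); matrix-supported ✓; organic content high ✓
(E) beach shoreface — fails on organic content high (predicts organic content low, not organic content high)
Only (D) is consistent with every observation.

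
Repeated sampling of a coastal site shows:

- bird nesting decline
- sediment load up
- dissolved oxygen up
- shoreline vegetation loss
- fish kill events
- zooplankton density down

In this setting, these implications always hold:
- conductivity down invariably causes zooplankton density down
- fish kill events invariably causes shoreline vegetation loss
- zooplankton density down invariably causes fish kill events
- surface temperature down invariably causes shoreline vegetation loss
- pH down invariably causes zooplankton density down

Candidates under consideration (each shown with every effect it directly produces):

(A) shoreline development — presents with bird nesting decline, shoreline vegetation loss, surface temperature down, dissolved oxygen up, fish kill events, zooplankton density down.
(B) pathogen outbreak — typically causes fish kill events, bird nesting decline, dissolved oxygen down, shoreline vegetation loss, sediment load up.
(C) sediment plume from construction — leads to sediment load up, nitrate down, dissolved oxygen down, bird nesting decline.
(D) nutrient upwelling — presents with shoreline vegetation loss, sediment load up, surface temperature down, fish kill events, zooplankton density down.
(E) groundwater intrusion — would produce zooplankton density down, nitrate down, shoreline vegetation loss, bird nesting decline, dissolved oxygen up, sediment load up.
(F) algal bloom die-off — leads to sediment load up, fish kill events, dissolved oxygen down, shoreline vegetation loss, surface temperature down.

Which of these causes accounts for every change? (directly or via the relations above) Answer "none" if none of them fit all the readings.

For each candidate, compare predicted effects to what was observed:
(A) shoreline development — does not account for sediment load up
(B) pathogen outbreak — bird nesting decline yes; sediment load up yes; dissolved oxygen up NO; shoreline vegetation loss yes; fish kill events yes; zooplankton density down NO
(C) sediment plume from construction — bird nesting decline yes; sediment load up yes; dissolved oxygen up NO; shoreline vegetation loss NO; fish kill events NO; zooplankton density down NO
(D) nutrient upwelling — bird nesting decline NO; sediment load up yes; dissolved oxygen up NO; shoreline vegetation loss yes; fish kill events yes; zooplankton density down yes
(E) groundwater intrusion — accounts for every observation (fish kill events via zooplankton density down → fish kill events)
(F) algal bloom die-off — bird nesting decline NO; sediment load up yes; dissolved oxygen up NO; shoreline vegetation loss yes; fish kill events yes; zooplankton density down NO
Only (E) is consistent with every observation.

E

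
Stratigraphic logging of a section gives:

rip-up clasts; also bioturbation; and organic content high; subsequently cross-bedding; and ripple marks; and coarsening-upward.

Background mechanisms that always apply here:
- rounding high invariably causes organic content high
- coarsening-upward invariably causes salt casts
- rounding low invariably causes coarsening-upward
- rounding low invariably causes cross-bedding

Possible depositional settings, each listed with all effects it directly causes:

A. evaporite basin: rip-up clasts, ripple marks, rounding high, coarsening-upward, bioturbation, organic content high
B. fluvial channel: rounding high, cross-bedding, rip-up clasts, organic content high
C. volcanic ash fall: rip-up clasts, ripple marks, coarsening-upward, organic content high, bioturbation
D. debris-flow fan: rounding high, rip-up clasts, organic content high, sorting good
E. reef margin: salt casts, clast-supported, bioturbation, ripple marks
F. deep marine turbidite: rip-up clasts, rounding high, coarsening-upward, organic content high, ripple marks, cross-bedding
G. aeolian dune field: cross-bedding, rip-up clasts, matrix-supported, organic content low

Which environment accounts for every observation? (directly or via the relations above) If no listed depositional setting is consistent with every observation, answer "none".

none

Testing each hypothesis:
(A) evaporite basin — rip-up clasts match; bioturbation match; organic content high match; cross-bedding miss; ripple marks match; coarsening-upward match
(B) fluvial channel — rip-up clasts match; bioturbation miss; organic content high match; cross-bedding match; ripple marks miss; coarsening-upward miss
(C) volcanic ash fall — rip-up clasts match; bioturbation match; organic content high match; cross-bedding miss; ripple marks match; coarsening-upward match
(D) debris-flow fan — rip-up clasts match; bioturbation miss; organic content high match; cross-bedding miss; ripple marks miss; coarsening-upward miss
(E) reef margin — rip-up clasts miss; bioturbation match; organic content high miss; cross-bedding miss; ripple marks match; coarsening-upward miss
(F) deep marine turbidite — rip-up clasts match; bioturbation miss; organic content high match; cross-bedding match; ripple marks match; coarsening-upward match
(G) aeolian dune field — fails on bioturbation, organic content high, ripple marks, coarsening-upward (predicts organic content low, not organic content high)
None of the listed candidates fits everything.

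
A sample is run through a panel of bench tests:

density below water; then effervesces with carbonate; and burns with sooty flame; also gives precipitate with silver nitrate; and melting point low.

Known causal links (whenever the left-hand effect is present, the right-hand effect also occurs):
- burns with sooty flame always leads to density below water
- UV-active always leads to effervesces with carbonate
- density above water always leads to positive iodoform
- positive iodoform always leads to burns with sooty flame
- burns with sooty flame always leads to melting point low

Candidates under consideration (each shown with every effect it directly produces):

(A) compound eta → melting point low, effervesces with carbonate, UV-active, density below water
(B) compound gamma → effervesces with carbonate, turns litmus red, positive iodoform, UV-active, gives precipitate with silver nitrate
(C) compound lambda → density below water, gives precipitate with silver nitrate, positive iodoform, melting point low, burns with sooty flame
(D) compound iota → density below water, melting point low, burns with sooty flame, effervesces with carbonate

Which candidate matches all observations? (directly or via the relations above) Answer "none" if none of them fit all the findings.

B

Per-candidate check:
(A) compound eta — does not account for burns with sooty flame, gives precipitate with silver nitrate
(B) compound gamma — density below water ✓ (via positive iodoform → burns with sooty flame → density below water); effervesces with carbonate ✓; burns with sooty flame ✓ (via positive iodoform → burns with sooty flame); gives precipitate with silver nitrate ✓; melting point low ✓ (via positive iodoform → burns with sooty flame → melting point low)
(C) compound lambda — density below water ✓; effervesces with carbonate ✗; burns with sooty flame ✓; gives precipitate with silver nitrate ✓; melting point low ✓
(D) compound iota — density below water ✓; effervesces with carbonate ✓; burns with sooty flame ✓; gives precipitate with silver nitrate ✗; melting point low ✓
(B) alone accounts for all the evidence.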